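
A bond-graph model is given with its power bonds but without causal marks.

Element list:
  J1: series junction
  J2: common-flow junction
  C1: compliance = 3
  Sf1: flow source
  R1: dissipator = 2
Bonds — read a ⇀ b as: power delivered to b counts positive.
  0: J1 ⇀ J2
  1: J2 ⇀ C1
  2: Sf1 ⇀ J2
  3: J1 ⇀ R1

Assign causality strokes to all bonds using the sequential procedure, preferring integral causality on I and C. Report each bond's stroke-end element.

β2 stroke at Sf1  (Sf1 fixes flow; stroke at Sf1)
β0 stroke at J2  (common-f at J2 fixed by 2)
β1 stroke at J2  (J2 flow already set via bond 2)
β3 stroke at J1  (J1: bond 0 brought flow, rest push out)

b0 →J2
b1 →J2
b2 →Sf1
b3 →J1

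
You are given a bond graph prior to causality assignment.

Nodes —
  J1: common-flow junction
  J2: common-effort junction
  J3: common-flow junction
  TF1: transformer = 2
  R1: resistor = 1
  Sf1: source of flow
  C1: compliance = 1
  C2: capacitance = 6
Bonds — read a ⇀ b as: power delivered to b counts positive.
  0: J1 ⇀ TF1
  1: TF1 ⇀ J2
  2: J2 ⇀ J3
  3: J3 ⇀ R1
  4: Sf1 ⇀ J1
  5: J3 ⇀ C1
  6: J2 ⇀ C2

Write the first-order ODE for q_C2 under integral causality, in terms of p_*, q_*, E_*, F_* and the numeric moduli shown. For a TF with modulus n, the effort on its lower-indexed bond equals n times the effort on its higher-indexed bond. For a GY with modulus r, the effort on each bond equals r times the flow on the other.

b4 |Sf1  (Sf1: flow source, stroke at near end)
b0 |J1  (common-f at J1 fixed by 4)
b1 |TF1  (TF1 one-in-one-out from 0)
b5 |J3  (C1 integral (e out))
b6 |J2  (C2: C, integral causality)
b2 |J3  (J2 effort already set via bond 6)
b3 |R1  (closing 1-jn rule on J3)

dq_C2/dt = 2*F_Sf1 + q_C1 - q_C2/6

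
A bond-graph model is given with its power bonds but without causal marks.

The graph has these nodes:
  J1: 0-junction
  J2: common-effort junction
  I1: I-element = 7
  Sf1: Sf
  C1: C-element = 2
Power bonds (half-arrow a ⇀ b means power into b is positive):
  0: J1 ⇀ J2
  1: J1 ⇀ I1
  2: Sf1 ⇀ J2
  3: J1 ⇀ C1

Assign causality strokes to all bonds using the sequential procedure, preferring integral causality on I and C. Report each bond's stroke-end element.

bond 2 |Sf1  (Sf1 fixes flow; stroke at Sf1)
bond 0 |J2  (J2 needs exactly one e-in)
bond 1 |I1  (I1: I, integral causality)
bond 3 |J1  (only one effort-in slot at J1)

bond 0 |J2
bond 1 |I1
bond 2 |Sf1
bond 3 |J1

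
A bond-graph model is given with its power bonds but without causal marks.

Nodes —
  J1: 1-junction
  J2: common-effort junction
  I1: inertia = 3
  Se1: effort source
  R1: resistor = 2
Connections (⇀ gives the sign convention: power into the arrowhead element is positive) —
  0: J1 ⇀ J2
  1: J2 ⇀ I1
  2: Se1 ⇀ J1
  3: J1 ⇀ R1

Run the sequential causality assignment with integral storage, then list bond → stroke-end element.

#0 stroke at J2
#1 stroke at I1
#2 stroke at J1
#3 stroke at J1

bond 2 →J1  (source Se1 imposes e)
bond 1 →I1  (I1 integral (f out))
bond 0 →J2  (only one effort-in slot at J2)
bond 3 →J1  (J1 flow already set via bond 0)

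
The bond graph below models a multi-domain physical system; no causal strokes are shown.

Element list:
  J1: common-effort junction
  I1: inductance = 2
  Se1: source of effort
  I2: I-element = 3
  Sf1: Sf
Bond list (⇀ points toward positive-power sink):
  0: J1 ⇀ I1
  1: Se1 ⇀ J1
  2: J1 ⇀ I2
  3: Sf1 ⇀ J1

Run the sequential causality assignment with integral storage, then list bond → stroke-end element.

bond 1 stroke→J1  (source Se1 imposes e)
bond 3 stroke→Sf1  (Sf1 (Sf) sets flow on bond)
bond 0 stroke→I1  (0-jn J1 has e-setter on 1)
bond 2 stroke→I2  (common-e at J1 fixed by 1)

bond 0 stroke→I1
bond 1 stroke→J1
bond 2 stroke→I2
bond 3 stroke→Sf1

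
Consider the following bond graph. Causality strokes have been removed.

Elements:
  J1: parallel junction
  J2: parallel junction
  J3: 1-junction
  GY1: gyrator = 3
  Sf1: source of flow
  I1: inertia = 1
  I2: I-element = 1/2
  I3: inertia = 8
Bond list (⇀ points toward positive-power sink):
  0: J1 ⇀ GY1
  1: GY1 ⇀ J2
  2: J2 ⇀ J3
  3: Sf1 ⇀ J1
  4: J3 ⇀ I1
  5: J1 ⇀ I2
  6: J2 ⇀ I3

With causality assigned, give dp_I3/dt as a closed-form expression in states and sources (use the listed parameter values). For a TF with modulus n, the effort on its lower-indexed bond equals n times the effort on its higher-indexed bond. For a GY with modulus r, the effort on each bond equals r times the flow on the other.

β3 →Sf1  (Sf1: flow source, stroke at near end)
β4 →I1  (I1 outputs flow p/I1)
β2 →J3  (J3 flow already set via bond 4)
β5 →I2  (I2 integral (f out))
β0 →J1  (only one effort-in slot at J1)
β1 →J2  (GY1 both-in/both-out from 0)
β6 →I3  (J2 effort already set via bond 1)

dp_I3/dt = 3*F_Sf1 - 6*p_I2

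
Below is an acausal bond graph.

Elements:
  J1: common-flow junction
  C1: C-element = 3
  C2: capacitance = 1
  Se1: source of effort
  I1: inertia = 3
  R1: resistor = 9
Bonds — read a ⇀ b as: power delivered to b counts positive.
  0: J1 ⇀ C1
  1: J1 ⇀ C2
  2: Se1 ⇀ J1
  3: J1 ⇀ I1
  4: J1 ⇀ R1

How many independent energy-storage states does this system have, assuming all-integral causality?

bond 2 →J1  (source Se1 imposes e)
bond 0 →J1  (prefer integral on C1)
bond 1 →J1  (C2: C, integral causality)
bond 3 →I1  (I1: I, integral causality)
bond 4 →J1  (J1 flow already set via bond 3)

3  (C1, C2, I1 all integral)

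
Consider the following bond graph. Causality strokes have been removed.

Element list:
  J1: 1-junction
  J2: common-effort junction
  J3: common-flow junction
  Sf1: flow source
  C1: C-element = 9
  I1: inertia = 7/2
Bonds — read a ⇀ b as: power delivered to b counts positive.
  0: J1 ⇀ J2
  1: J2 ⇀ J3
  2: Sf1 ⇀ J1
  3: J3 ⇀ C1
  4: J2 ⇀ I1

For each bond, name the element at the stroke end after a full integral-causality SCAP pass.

β2 stroke at Sf1  (Sf1: flow source, stroke at near end)
β0 stroke at J1  (common-f at J1 fixed by 2)
β3 stroke at J3  (C1: C, integral causality)
β1 stroke at J2  (J3: last free bond brings flow in)
β4 stroke at I1  (common-e at J2 fixed by 1)

β0 stroke→J1
β1 stroke→J2
β2 stroke→Sf1
β3 stroke→J3
β4 stroke→I1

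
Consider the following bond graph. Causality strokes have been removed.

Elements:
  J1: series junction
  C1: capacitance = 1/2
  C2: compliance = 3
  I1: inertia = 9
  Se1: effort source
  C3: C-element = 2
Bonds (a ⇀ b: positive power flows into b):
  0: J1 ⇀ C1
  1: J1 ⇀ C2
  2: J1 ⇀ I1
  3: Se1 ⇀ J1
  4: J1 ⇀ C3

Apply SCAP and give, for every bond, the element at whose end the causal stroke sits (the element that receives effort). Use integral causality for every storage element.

b3 stroke→J1  (Se1 (Se) sets effort on bond)
b0 stroke→J1  (C1: C, integral causality)
b1 stroke→J1  (C2 integral (e out))
b2 stroke→I1  (I1 integral (f out))
b4 stroke→J1  (J1 flow already set via bond 2)

b0 stroke at J1
b1 stroke at J1
b2 stroke at I1
b3 stroke at J1
b4 stroke at J1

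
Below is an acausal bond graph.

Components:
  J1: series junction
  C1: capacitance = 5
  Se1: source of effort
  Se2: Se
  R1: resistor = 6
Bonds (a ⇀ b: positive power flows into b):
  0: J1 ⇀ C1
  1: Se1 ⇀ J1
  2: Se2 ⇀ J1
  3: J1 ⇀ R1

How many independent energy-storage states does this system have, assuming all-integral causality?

bond 1 |J1  (Se1: effort source, stroke at far end)
bond 2 |J1  (Se2 fixes effort; stroke away)
bond 0 |J1  (prefer integral on C1)
bond 3 |R1  (J1: last free bond brings flow in)

1  (C1 all integral)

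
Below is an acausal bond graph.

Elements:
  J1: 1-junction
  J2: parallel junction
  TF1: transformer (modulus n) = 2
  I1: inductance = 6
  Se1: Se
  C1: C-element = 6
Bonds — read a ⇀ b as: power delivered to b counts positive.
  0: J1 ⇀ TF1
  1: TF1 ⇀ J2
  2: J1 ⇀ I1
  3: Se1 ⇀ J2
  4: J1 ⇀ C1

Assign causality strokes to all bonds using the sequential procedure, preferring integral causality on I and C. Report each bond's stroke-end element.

bond 0 stroke at J1
bond 1 stroke at TF1
bond 2 stroke at I1
bond 3 stroke at J2
bond 4 stroke at J1

bond 3 stroke→J2  (Se1: effort source, stroke at far end)
bond 1 stroke→TF1  (J2: bond 3 brought effort, rest push out)
bond 0 stroke→J1  (TF1 one-in-one-out from 1)
bond 2 stroke→I1  (I1 outputs flow p/I1)
bond 4 stroke→J1  (J1 flow already set via bond 2)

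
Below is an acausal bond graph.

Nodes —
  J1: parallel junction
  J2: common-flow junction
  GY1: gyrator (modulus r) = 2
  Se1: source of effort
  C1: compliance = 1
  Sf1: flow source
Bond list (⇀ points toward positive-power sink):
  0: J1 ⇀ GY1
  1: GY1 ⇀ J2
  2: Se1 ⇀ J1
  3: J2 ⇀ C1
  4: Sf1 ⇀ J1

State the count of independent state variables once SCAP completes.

1  (C1 all integral)

β2 →J1  (Se1 (Se) sets effort on bond)
β4 →Sf1  (Sf1 (Sf) sets flow on bond)
β0 →GY1  (J1: bond 2 brought effort, rest push out)
β1 →GY1  (GY1: gyrator matches bond 0)
β3 →J2  (J2: bond 1 brought flow, rest push out)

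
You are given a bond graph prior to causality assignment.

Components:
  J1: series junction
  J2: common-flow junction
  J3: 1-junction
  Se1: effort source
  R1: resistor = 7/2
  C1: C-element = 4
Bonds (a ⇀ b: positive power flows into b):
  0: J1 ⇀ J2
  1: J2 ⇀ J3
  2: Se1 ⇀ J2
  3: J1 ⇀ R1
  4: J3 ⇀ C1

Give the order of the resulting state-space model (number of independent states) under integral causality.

1  (C1 all integral)

#2 →J2  (Se1 (Se) sets effort on bond)
#4 →J3  (C1: C, integral causality)
#1 →J2  (closing 1-jn rule on J3)
#0 →J1  (J2 needs exactly one f-in)
#3 →R1  (closing 1-jn rule on J1)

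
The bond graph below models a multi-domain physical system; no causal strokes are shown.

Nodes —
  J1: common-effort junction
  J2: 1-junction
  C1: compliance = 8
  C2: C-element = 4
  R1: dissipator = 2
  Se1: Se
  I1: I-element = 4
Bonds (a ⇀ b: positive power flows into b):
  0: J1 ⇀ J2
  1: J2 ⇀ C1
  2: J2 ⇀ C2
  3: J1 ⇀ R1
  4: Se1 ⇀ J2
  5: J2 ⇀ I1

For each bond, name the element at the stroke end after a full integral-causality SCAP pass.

bond 0 stroke at J2
bond 1 stroke at J2
bond 2 stroke at J2
bond 3 stroke at J1
bond 4 stroke at J2
bond 5 stroke at I1

#4 stroke→J2  (Se1 (Se) sets effort on bond)
#1 stroke→J2  (C1 outputs effort q/C1)
#2 stroke→J2  (C2: C, integral causality)
#5 stroke→I1  (I1: I, integral causality)
#0 stroke→J2  (J2 flow already set via bond 5)
#3 stroke→J1  (only one effort-in slot at J1)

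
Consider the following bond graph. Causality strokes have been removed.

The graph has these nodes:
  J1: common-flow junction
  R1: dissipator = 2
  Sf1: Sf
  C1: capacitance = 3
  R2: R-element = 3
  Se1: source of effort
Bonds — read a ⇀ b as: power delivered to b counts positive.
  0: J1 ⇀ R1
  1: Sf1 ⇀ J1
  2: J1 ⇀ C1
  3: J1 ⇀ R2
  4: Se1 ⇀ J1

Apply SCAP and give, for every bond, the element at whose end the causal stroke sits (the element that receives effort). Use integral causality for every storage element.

#0 stroke at J1
#1 stroke at Sf1
#2 stroke at J1
#3 stroke at J1
#4 stroke at J1

b1 →Sf1  (Sf1: flow source, stroke at near end)
b4 →J1  (source Se1 imposes e)
b0 →J1  (J1: bond 1 brought flow, rest push out)
b2 →J1  (common-f at J1 fixed by 1)
b3 →J1  (1-jn J1 has f-setter on 1)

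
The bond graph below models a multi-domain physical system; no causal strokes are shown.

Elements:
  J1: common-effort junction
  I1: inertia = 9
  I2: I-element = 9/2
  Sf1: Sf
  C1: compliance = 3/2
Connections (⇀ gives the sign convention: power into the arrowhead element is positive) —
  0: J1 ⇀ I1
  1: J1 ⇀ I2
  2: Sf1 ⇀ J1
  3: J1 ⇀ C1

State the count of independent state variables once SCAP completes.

bond 2 stroke→Sf1  (Sf1 fixes flow; stroke at Sf1)
bond 0 stroke→I1  (prefer integral on I1)
bond 1 stroke→I2  (prefer integral on I2)
bond 3 stroke→J1  (only one effort-in slot at J1)

3  (C1, I1, I2 all integral)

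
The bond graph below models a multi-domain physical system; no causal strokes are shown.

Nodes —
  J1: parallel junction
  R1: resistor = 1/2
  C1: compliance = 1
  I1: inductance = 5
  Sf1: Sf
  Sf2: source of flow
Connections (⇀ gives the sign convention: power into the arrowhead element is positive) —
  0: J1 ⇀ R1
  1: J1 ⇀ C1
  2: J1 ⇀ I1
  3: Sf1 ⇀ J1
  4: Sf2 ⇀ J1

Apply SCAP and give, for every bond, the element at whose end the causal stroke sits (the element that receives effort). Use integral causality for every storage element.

β3 stroke at Sf1  (source Sf1 imposes f)
β4 stroke at Sf2  (source Sf2 imposes f)
β1 stroke at J1  (prefer integral on C1)
β0 stroke at R1  (common-e at J1 fixed by 1)
β2 stroke at I1  (common-e at J1 fixed by 1)

b0 stroke at R1
b1 stroke at J1
b2 stroke at I1
b3 stroke at Sf1
b4 stroke at Sf2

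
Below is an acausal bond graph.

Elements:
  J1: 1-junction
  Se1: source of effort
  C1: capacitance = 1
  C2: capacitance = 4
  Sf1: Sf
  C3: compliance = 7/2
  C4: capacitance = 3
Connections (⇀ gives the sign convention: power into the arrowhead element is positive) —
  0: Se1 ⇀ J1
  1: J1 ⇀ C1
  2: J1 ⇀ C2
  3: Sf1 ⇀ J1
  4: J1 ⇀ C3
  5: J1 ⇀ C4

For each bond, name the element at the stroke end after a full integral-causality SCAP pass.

β0 |J1  (source Se1 imposes e)
β3 |Sf1  (Sf1 fixes flow; stroke at Sf1)
β1 |J1  (1-jn J1 has f-setter on 3)
β2 |J1  (1-jn J1 has f-setter on 3)
β4 |J1  (1-jn J1 has f-setter on 3)
β5 |J1  (1-jn J1 has f-setter on 3)

#0 →J1
#1 →J1
#2 →J1
#3 →Sf1
#4 →J1
#5 →J1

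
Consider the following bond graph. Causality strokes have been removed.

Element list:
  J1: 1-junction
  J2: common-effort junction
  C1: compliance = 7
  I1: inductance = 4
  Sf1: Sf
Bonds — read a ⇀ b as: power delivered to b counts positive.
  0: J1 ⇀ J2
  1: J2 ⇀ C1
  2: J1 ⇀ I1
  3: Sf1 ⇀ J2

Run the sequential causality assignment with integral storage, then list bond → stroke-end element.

bond 3 |Sf1  (source Sf1 imposes f)
bond 1 |J2  (C1: C, integral causality)
bond 0 |J1  (J2: bond 1 brought effort, rest push out)
bond 2 |I1  (closing 1-jn rule on J1)

b0 stroke→J1
b1 stroke→J2
b2 stroke→I1
b3 stroke→Sf1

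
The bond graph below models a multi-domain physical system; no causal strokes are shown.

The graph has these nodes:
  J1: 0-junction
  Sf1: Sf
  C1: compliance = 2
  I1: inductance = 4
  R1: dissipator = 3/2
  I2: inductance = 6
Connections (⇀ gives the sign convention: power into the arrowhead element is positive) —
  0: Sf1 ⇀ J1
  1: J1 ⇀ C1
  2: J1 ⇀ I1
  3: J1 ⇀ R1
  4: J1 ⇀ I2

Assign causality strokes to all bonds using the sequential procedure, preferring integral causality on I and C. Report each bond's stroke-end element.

β0 |Sf1
β1 |J1
β2 |I1
β3 |R1
β4 |I2

bond 0 →Sf1  (Sf1: flow source, stroke at near end)
bond 1 →J1  (C1 outputs effort q/C1)
bond 2 →I1  (J1 effort already set via bond 1)
bond 3 →R1  (0-jn J1 has e-setter on 1)
bond 4 →I2  (0-jn J1 has e-setter on 1)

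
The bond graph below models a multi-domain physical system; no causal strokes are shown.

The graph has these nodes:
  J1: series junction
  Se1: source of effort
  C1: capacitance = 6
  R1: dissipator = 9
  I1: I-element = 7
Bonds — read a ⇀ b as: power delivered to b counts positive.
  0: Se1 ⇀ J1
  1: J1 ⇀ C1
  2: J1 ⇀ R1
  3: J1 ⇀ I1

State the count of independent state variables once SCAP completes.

2  (C1, I1 all integral)

bond 0 |J1  (Se1: effort source, stroke at far end)
bond 1 |J1  (C1: C, integral causality)
bond 3 |I1  (I1 outputs flow p/I1)
bond 2 |J1  (common-f at J1 fixed by 3)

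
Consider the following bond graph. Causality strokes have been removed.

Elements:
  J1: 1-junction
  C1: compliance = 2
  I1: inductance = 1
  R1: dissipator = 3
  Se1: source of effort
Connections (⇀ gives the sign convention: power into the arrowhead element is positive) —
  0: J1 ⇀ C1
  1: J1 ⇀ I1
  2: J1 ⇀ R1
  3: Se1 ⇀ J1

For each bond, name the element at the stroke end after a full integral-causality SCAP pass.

#0 →J1
#1 →I1
#2 →J1
#3 →J1

bond 3 |J1  (Se1 fixes effort; stroke away)
bond 0 |J1  (C1: C, integral causality)
bond 1 |I1  (I1 outputs flow p/I1)
bond 2 |J1  (1-jn J1 has f-setter on 1)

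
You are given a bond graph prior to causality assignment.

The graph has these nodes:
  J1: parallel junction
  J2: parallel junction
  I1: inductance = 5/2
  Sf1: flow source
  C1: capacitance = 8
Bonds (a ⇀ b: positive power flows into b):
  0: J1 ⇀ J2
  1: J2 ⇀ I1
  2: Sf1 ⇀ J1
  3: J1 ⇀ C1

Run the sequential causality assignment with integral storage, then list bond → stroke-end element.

#2 →Sf1  (Sf1 (Sf) sets flow on bond)
#1 →I1  (I1 integral (f out))
#0 →J2  (J2: last free bond brings effort in)
#3 →J1  (closing 0-jn rule on J1)

β0 |J2
β1 |I1
β2 |Sf1
β3 |J1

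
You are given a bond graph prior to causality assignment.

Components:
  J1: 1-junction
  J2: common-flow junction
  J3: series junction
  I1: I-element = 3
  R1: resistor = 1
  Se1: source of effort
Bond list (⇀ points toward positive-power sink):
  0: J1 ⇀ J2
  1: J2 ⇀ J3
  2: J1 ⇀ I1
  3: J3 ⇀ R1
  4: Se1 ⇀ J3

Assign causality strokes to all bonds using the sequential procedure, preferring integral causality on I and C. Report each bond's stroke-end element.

#4 |J3  (Se1: effort source, stroke at far end)
#2 |I1  (prefer integral on I1)
#0 |J1  (1-jn J1 has f-setter on 2)
#1 |J2  (J2: bond 0 brought flow, rest push out)
#3 |J3  (J3: bond 1 brought flow, rest push out)

#0 stroke at J1
#1 stroke at J2
#2 stroke at I1
#3 stroke at J3
#4 stroke at J3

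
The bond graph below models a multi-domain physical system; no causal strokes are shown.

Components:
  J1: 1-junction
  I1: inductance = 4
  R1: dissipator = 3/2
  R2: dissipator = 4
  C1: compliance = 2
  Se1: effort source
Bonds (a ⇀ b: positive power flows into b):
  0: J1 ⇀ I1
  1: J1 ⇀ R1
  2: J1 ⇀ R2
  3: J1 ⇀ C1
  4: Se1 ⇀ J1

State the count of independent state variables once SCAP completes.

2  (C1, I1 all integral)

β4 stroke→J1  (Se1 fixes effort; stroke away)
β0 stroke→I1  (I1 outputs flow p/I1)
β1 stroke→J1  (J1 flow already set via bond 0)
β2 stroke→J1  (J1 flow already set via bond 0)
β3 stroke→J1  (J1 flow already set via bond 0)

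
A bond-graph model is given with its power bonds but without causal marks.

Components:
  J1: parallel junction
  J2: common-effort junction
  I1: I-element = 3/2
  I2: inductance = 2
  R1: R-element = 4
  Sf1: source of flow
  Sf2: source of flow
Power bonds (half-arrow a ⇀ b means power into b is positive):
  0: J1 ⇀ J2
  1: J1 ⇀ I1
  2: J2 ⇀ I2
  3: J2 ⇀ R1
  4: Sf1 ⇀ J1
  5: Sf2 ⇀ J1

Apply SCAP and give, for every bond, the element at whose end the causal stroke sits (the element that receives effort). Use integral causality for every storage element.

b0 →J1
b1 →I1
b2 →I2
b3 →J2
b4 →Sf1
b5 →Sf2

β4 stroke at Sf1  (source Sf1 imposes f)
β5 stroke at Sf2  (Sf2: flow source, stroke at near end)
β1 stroke at I1  (I1: I, integral causality)
β0 stroke at J1  (closing 0-jn rule on J1)
β2 stroke at I2  (I2 integral (f out))
β3 stroke at J2  (only one effort-in slot at J2)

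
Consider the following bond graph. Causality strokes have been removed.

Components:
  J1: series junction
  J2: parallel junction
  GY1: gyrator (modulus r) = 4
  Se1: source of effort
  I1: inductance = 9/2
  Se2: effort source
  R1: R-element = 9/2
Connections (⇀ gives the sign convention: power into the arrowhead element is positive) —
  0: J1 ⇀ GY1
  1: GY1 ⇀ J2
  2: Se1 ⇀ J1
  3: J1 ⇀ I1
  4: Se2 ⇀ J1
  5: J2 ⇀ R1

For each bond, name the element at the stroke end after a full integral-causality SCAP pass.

#0 stroke at J1
#1 stroke at J2
#2 stroke at J1
#3 stroke at I1
#4 stroke at J1
#5 stroke at R1

bond 2 |J1  (Se1 (Se) sets effort on bond)
bond 4 |J1  (Se2: effort source, stroke at far end)
bond 3 |I1  (I1: I, integral causality)
bond 0 |J1  (1-jn J1 has f-setter on 3)
bond 1 |J2  (GY1: gyrator matches bond 0)
bond 5 |R1  (0-jn J2 has e-setter on 1)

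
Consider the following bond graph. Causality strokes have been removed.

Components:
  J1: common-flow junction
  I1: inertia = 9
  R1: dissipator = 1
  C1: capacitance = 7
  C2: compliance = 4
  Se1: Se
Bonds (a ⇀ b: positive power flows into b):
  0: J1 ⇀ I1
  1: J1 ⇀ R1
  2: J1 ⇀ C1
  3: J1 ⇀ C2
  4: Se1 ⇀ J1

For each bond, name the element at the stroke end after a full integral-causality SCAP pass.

#4 stroke→J1  (Se1: effort source, stroke at far end)
#0 stroke→I1  (prefer integral on I1)
#1 stroke→J1  (1-jn J1 has f-setter on 0)
#2 stroke→J1  (common-f at J1 fixed by 0)
#3 stroke→J1  (common-f at J1 fixed by 0)

b0 |I1
b1 |J1
b2 |J1
b3 |J1
b4 |J1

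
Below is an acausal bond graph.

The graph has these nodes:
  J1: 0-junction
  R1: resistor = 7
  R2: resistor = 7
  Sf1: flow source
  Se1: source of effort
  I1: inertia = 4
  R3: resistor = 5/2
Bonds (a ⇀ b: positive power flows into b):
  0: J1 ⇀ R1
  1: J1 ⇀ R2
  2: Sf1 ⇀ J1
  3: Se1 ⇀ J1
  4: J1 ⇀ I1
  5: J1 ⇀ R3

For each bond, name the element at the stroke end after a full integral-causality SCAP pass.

#2 stroke→Sf1  (Sf1 (Sf) sets flow on bond)
#3 stroke→J1  (source Se1 imposes e)
#0 stroke→R1  (J1: bond 3 brought effort, rest push out)
#1 stroke→R2  (J1 effort already set via bond 3)
#4 stroke→I1  (J1 effort already set via bond 3)
#5 stroke→R3  (J1 effort already set via bond 3)

β0 stroke at R1
β1 stroke at R2
β2 stroke at Sf1
β3 stroke at J1
β4 stroke at I1
β5 stroke at R3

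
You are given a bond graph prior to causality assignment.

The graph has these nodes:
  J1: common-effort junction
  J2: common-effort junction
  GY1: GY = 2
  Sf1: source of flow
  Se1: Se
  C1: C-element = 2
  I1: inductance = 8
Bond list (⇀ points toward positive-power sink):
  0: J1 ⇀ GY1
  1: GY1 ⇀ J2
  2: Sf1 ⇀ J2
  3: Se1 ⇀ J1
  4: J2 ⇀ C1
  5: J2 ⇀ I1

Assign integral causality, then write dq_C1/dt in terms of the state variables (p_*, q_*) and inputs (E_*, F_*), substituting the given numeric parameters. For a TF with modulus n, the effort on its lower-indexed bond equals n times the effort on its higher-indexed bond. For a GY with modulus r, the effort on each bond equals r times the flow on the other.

bond 2 stroke at Sf1  (Sf1 fixes flow; stroke at Sf1)
bond 3 stroke at J1  (Se1: effort source, stroke at far end)
bond 0 stroke at GY1  (J1 effort already set via bond 3)
bond 1 stroke at GY1  (GY1 both-in/both-out from 0)
bond 4 stroke at J2  (C1: C, integral causality)
bond 5 stroke at I1  (J2 effort already set via bond 4)

dq_C1/dt = E_Se1/2 + F_Sf1 - p_I1/8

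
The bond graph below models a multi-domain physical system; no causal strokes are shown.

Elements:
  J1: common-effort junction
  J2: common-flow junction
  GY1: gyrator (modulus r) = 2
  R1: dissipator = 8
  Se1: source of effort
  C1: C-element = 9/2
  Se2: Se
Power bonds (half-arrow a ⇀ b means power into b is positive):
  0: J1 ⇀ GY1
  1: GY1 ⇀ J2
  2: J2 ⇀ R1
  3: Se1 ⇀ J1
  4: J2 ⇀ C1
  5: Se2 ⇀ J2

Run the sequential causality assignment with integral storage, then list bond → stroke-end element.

b3 stroke→J1  (source Se1 imposes e)
b5 stroke→J2  (Se2 (Se) sets effort on bond)
b0 stroke→GY1  (common-e at J1 fixed by 3)
b1 stroke→GY1  (GY1 both-in/both-out from 0)
b2 stroke→J2  (common-f at J2 fixed by 1)
b4 stroke→J2  (1-jn J2 has f-setter on 1)

bond 0 |GY1
bond 1 |GY1
bond 2 |J2
bond 3 |J1
bond 4 |J2
bond 5 |J2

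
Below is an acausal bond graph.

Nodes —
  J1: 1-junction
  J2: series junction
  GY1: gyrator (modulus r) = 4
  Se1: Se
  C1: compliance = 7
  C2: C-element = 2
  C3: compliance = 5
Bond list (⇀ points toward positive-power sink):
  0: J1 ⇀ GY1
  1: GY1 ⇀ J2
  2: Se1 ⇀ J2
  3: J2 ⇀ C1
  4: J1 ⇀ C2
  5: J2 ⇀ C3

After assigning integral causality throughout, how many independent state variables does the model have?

bond 2 →J2  (Se1: effort source, stroke at far end)
bond 3 →J2  (C1: C, integral causality)
bond 4 →J1  (C2 outputs effort q/C2)
bond 0 →GY1  (closing 1-jn rule on J1)
bond 1 →GY1  (GY GY1: same side as bond 0)
bond 5 →J2  (J2: bond 1 brought flow, rest push out)

3  (C1, C2, C3 all integral)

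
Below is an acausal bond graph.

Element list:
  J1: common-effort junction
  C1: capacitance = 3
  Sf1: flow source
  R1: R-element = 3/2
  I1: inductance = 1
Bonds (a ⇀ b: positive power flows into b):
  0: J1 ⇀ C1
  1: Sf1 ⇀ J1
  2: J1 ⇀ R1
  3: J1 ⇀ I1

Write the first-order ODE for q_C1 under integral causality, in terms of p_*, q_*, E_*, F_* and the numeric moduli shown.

dq_C1/dt = F_Sf1 - p_I1 - 2*q_C1/9

bond 1 |Sf1  (Sf1: flow source, stroke at near end)
bond 0 |J1  (prefer integral on C1)
bond 2 |R1  (0-jn J1 has e-setter on 0)
bond 3 |I1  (J1 effort already set via bond 0)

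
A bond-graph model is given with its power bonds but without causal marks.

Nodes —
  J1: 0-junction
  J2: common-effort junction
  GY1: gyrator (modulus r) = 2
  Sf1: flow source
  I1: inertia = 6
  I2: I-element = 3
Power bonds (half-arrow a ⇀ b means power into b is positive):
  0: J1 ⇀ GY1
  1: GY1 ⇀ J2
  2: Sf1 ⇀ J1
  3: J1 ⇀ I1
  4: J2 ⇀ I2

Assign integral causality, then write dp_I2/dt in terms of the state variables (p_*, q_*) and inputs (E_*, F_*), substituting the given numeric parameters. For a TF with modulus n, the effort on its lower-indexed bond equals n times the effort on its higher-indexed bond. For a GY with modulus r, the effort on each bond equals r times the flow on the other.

bond 2 →Sf1  (Sf1: flow source, stroke at near end)
bond 3 →I1  (I1: I, integral causality)
bond 0 →J1  (only one effort-in slot at J1)
bond 1 →J2  (GY1: gyrator matches bond 0)
bond 4 →I2  (common-e at J2 fixed by 1)

dp_I2/dt = 2*F_Sf1 - p_I1/3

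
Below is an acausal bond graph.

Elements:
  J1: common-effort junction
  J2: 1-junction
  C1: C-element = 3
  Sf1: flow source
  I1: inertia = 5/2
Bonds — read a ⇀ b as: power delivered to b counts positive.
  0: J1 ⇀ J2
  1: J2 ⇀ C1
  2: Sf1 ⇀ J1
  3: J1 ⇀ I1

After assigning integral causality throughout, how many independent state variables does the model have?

bond 2 |Sf1  (Sf1 (Sf) sets flow on bond)
bond 1 |J2  (prefer integral on C1)
bond 0 |J1  (J2: last free bond brings flow in)
bond 3 |I1  (0-jn J1 has e-setter on 0)

2  (C1, I1 all integral)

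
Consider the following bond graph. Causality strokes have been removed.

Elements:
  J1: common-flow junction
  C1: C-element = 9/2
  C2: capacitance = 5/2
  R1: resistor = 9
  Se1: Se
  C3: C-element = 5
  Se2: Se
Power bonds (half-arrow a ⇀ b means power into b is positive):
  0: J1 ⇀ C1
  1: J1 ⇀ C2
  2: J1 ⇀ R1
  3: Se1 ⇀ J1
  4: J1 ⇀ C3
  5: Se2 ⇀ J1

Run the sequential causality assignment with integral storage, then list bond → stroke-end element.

b3 |J1  (source Se1 imposes e)
b5 |J1  (Se2 fixes effort; stroke away)
b0 |J1  (C1 outputs effort q/C1)
b1 |J1  (C2: C, integral causality)
b4 |J1  (C3 integral (e out))
b2 |R1  (closing 1-jn rule on J1)

β0 →J1
β1 →J1
β2 →R1
β3 →J1
β4 →J1
β5 →J1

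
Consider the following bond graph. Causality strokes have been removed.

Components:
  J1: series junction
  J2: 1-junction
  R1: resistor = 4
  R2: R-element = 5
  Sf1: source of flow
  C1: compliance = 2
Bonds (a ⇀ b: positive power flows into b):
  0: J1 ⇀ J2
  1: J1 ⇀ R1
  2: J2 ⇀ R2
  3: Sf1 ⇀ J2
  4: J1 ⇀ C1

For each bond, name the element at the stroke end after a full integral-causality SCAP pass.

bond 0 stroke→J2
bond 1 stroke→J1
bond 2 stroke→J2
bond 3 stroke→Sf1
bond 4 stroke→J1

b3 stroke at Sf1  (Sf1 (Sf) sets flow on bond)
b0 stroke at J2  (J2 flow already set via bond 3)
b2 stroke at J2  (1-jn J2 has f-setter on 3)
b1 stroke at J1  (J1: bond 0 brought flow, rest push out)
b4 stroke at J1  (1-jn J1 has f-setter on 0)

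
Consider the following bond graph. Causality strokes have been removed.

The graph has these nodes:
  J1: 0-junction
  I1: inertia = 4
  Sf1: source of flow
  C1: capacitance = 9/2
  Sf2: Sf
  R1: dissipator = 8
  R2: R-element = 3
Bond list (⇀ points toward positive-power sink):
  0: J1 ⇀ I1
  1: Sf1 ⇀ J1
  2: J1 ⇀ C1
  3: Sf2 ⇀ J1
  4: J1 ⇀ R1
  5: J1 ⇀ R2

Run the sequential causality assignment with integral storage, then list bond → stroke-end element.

bond 0 stroke→I1
bond 1 stroke→Sf1
bond 2 stroke→J1
bond 3 stroke→Sf2
bond 4 stroke→R1
bond 5 stroke→R2

β1 →Sf1  (Sf1 (Sf) sets flow on bond)
β3 →Sf2  (source Sf2 imposes f)
β0 →I1  (I1: I, integral causality)
β2 →J1  (C1 integral (e out))
β4 →R1  (0-jn J1 has e-setter on 2)
β5 →R2  (J1 effort already set via bond 2)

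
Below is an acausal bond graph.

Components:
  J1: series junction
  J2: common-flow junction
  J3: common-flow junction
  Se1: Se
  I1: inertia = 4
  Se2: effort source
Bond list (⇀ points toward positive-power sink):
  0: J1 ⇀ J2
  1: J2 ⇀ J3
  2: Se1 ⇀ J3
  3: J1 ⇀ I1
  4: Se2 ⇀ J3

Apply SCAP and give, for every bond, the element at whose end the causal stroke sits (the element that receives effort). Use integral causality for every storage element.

β2 |J3  (Se1: effort source, stroke at far end)
β4 |J3  (Se2: effort source, stroke at far end)
β1 |J2  (closing 1-jn rule on J3)
β0 |J1  (J2: last free bond brings flow in)
β3 |I1  (J1 needs exactly one f-in)

β0 |J1
β1 |J2
β2 |J3
β3 |I1
β4 |J3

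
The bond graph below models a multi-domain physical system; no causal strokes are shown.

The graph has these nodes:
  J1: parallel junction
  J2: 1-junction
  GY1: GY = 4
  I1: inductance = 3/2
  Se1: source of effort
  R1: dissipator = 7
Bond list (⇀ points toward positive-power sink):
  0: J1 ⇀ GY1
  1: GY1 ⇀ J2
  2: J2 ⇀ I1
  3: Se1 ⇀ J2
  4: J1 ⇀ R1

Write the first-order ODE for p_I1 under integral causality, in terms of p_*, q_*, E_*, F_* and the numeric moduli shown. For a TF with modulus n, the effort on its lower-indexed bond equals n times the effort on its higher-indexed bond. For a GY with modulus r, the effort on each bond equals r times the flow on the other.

bond 3 stroke at J2  (Se1: effort source, stroke at far end)
bond 2 stroke at I1  (I1 outputs flow p/I1)
bond 1 stroke at J2  (J2: bond 2 brought flow, rest push out)
bond 0 stroke at J1  (GY1 both-in/both-out from 1)
bond 4 stroke at R1  (J1: bond 0 brought effort, rest push out)

dp_I1/dt = E_Se1 - 32*p_I1/21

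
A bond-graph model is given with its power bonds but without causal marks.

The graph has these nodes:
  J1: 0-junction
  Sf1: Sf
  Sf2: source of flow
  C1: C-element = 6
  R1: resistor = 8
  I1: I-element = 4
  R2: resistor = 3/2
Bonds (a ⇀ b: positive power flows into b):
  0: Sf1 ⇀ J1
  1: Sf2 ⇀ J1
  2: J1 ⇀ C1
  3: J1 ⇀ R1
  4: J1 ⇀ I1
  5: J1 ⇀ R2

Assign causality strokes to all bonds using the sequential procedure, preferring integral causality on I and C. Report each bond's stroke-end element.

#0 stroke at Sf1
#1 stroke at Sf2
#2 stroke at J1
#3 stroke at R1
#4 stroke at I1
#5 stroke at R2

#0 stroke→Sf1  (Sf1 (Sf) sets flow on bond)
#1 stroke→Sf2  (Sf2 (Sf) sets flow on bond)
#2 stroke→J1  (C1 outputs effort q/C1)
#3 stroke→R1  (J1: bond 2 brought effort, rest push out)
#4 stroke→I1  (common-e at J1 fixed by 2)
#5 stroke→R2  (J1: bond 2 brought effort, rest push out)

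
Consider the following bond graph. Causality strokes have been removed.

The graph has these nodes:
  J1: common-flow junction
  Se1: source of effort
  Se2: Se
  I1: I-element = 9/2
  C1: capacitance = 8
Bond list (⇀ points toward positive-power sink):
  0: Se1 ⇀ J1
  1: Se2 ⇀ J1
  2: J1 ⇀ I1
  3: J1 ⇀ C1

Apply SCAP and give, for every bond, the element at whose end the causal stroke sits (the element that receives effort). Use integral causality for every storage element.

bond 0 |J1  (Se1: effort source, stroke at far end)
bond 1 |J1  (Se2 fixes effort; stroke away)
bond 2 |I1  (I1 outputs flow p/I1)
bond 3 |J1  (1-jn J1 has f-setter on 2)

bond 0 →J1
bond 1 →J1
bond 2 →I1
bond 3 →J1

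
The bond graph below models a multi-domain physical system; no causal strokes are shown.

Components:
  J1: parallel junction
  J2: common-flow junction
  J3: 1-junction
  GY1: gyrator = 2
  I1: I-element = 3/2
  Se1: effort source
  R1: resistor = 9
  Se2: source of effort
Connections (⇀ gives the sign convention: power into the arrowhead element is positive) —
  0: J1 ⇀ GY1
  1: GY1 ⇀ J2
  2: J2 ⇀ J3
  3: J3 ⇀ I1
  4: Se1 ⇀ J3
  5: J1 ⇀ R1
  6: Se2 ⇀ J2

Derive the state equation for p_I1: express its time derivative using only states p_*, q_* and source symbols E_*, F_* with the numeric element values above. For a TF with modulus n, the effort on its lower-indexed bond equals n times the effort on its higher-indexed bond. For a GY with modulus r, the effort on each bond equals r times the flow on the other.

b4 stroke at J3  (Se1 fixes effort; stroke away)
b6 stroke at J2  (Se2: effort source, stroke at far end)
b3 stroke at I1  (I1 outputs flow p/I1)
b2 stroke at J3  (J3 flow already set via bond 3)
b1 stroke at J2  (J2: bond 2 brought flow, rest push out)
b0 stroke at J1  (GY GY1: same side as bond 1)
b5 stroke at R1  (common-e at J1 fixed by 0)

dp_I1/dt = E_Se1 + E_Se2 - 8*p_I1/27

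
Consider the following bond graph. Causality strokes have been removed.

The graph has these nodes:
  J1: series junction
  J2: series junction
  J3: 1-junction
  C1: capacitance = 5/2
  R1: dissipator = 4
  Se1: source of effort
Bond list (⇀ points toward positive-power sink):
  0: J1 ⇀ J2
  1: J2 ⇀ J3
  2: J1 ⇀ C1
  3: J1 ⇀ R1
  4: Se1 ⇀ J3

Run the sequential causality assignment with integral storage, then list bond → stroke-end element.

bond 4 |J3  (source Se1 imposes e)
bond 1 |J2  (J3: last free bond brings flow in)
bond 0 |J1  (J2: last free bond brings flow in)
bond 2 |J1  (C1: C, integral causality)
bond 3 |R1  (J1: last free bond brings flow in)

b0 →J1
b1 →J2
b2 →J1
b3 →R1
b4 →J3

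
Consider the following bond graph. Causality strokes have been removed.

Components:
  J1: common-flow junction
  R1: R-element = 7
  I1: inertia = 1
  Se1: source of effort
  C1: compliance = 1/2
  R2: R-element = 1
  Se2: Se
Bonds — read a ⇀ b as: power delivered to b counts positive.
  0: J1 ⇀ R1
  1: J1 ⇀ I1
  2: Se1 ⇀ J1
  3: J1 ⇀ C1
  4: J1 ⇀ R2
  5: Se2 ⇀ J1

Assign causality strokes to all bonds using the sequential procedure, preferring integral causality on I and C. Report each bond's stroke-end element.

#2 stroke at J1  (Se1 (Se) sets effort on bond)
#5 stroke at J1  (Se2 (Se) sets effort on bond)
#1 stroke at I1  (I1 integral (f out))
#0 stroke at J1  (J1 flow already set via bond 1)
#3 stroke at J1  (common-f at J1 fixed by 1)
#4 stroke at J1  (J1: bond 1 brought flow, rest push out)

b0 stroke→J1
b1 stroke→I1
b2 stroke→J1
b3 stroke→J1
b4 stroke→J1
b5 stroke→J1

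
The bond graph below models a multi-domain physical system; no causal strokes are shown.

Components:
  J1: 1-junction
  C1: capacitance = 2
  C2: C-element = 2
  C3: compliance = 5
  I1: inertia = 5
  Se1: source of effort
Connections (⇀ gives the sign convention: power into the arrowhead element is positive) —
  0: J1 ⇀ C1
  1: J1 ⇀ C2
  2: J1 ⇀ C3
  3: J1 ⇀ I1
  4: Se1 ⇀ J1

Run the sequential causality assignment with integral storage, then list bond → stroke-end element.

b4 →J1  (source Se1 imposes e)
b0 →J1  (C1 integral (e out))
b1 →J1  (C2: C, integral causality)
b2 →J1  (prefer integral on C3)
b3 →I1  (only one flow-in slot at J1)

β0 stroke→J1
β1 stroke→J1
β2 stroke→J1
β3 stroke→I1
β4 stroke→J1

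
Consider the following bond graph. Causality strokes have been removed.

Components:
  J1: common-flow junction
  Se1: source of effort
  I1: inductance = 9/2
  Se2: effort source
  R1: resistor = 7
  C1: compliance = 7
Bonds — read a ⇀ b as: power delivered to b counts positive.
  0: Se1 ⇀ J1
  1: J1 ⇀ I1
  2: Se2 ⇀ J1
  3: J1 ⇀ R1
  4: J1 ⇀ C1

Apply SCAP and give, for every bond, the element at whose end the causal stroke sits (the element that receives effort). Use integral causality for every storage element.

bond 0 |J1  (Se1 (Se) sets effort on bond)
bond 2 |J1  (Se2 fixes effort; stroke away)
bond 1 |I1  (I1: I, integral causality)
bond 3 |J1  (1-jn J1 has f-setter on 1)
bond 4 |J1  (common-f at J1 fixed by 1)

bond 0 stroke→J1
bond 1 stroke→I1
bond 2 stroke→J1
bond 3 stroke→J1
bond 4 stroke→J1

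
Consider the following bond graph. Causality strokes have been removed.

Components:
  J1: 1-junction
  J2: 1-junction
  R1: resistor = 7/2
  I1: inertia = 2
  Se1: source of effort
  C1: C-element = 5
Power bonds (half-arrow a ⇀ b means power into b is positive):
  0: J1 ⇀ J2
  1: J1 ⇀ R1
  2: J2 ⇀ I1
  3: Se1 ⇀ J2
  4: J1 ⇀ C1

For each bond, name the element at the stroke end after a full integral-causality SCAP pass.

bond 3 |J2  (Se1 fixes effort; stroke away)
bond 2 |I1  (prefer integral on I1)
bond 0 |J2  (J2 flow already set via bond 2)
bond 1 |J1  (1-jn J1 has f-setter on 0)
bond 4 |J1  (common-f at J1 fixed by 0)

bond 0 |J2
bond 1 |J1
bond 2 |I1
bond 3 |J2
bond 4 |J1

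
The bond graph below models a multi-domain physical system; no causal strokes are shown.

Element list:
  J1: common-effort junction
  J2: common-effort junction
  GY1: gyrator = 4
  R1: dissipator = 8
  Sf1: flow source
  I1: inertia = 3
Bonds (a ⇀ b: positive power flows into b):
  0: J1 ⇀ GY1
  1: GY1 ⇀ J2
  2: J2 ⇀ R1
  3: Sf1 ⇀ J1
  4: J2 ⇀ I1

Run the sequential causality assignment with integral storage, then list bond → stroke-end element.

bond 0 stroke→J1
bond 1 stroke→J2
bond 2 stroke→R1
bond 3 stroke→Sf1
bond 4 stroke→I1

bond 3 |Sf1  (Sf1 (Sf) sets flow on bond)
bond 0 |J1  (only one effort-in slot at J1)
bond 1 |J2  (GY1: gyrator matches bond 0)
bond 2 |R1  (J2 effort already set via bond 1)
bond 4 |I1  (J2 effort already set via bond 1)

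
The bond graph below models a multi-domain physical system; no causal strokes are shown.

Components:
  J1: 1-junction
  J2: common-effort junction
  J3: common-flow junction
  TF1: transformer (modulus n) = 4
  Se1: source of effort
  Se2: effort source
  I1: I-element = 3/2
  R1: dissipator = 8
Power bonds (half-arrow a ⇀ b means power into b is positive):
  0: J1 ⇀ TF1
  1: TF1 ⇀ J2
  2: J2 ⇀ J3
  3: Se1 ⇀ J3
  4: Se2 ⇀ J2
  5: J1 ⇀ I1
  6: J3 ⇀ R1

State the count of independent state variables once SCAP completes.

1  (I1 all integral)

b3 →J3  (Se1 fixes effort; stroke away)
b4 →J2  (source Se2 imposes e)
b1 →TF1  (0-jn J2 has e-setter on 4)
b2 →J3  (common-e at J2 fixed by 4)
b6 →R1  (only one flow-in slot at J3)
b0 →J1  (TF1 one-in-one-out from 1)
b5 →I1  (J1 needs exactly one f-in)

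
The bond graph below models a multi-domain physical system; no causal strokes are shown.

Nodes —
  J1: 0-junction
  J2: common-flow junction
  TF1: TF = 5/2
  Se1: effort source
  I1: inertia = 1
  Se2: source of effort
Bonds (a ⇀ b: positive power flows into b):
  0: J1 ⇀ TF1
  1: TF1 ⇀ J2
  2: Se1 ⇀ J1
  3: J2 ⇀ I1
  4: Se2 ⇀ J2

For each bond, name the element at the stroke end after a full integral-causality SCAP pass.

bond 2 →J1  (Se1: effort source, stroke at far end)
bond 4 →J2  (Se2: effort source, stroke at far end)
bond 0 →TF1  (J1: bond 2 brought effort, rest push out)
bond 1 →J2  (TF1 one-in-one-out from 0)
bond 3 →I1  (only one flow-in slot at J2)

b0 |TF1
b1 |J2
b2 |J1
b3 |I1
b4 |J2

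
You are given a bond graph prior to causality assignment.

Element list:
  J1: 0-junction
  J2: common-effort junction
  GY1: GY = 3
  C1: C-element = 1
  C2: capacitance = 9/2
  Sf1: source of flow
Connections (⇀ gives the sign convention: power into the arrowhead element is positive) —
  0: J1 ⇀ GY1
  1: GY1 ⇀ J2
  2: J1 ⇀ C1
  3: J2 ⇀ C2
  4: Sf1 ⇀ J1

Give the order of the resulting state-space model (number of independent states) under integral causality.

b4 →Sf1  (source Sf1 imposes f)
b2 →J1  (C1: C, integral causality)
b0 →GY1  (J1: bond 2 brought effort, rest push out)
b1 →GY1  (GY1: gyrator matches bond 0)
b3 →J2  (closing 0-jn rule on J2)

2  (C1, C2 all integral)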